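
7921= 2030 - - 5891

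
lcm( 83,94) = 7802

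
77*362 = 27874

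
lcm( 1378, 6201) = 12402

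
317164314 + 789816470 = 1106980784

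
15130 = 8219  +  6911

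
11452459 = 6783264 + 4669195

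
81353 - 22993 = 58360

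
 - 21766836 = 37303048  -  59069884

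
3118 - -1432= 4550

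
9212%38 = 16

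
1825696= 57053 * 32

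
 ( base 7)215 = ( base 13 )86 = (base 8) 156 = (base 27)42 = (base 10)110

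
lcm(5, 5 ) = 5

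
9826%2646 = 1888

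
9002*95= 855190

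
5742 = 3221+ 2521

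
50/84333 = 50/84333 = 0.00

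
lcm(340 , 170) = 340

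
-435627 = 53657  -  489284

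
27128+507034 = 534162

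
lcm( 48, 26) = 624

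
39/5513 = 39/5513=0.01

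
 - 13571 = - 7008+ - 6563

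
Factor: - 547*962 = - 2^1*13^1*37^1 * 547^1 = - 526214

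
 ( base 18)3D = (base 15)47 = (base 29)29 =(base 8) 103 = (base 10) 67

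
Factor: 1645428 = 2^2*3^1*137119^1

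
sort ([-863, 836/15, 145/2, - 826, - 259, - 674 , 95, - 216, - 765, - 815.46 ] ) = [ - 863, - 826,- 815.46,- 765, - 674,-259, - 216,  836/15, 145/2, 95] 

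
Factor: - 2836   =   - 2^2*709^1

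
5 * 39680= 198400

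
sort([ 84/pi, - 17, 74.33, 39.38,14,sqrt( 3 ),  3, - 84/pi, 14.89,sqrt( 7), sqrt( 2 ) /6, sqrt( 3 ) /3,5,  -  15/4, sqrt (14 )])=[ - 84/pi, - 17, - 15/4,  sqrt( 2 ) /6, sqrt (3) /3,sqrt ( 3 ), sqrt(7), 3,sqrt( 14 ), 5, 14, 14.89, 84/pi,39.38,74.33 ]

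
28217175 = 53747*525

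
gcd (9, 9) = 9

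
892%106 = 44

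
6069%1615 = 1224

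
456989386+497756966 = 954746352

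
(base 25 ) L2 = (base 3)201112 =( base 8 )1017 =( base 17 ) 1e0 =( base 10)527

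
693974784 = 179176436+514798348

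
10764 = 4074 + 6690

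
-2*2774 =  - 5548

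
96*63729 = 6117984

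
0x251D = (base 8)22435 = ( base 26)e1b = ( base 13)442b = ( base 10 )9501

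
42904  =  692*62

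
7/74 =7/74 =0.09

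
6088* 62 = 377456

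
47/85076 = 47/85076 = 0.00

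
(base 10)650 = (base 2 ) 1010001010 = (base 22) 17C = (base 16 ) 28a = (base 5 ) 10100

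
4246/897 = 4 + 658/897 = 4.73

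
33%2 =1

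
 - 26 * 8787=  - 228462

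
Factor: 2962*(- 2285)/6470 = -676817/647 = -457^1*647^ (- 1)*1481^1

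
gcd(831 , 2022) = 3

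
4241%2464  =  1777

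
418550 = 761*550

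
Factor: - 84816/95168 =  - 2^ ( - 2)*3^2  *19^1  *31^1 * 1487^( - 1 ) = - 5301/5948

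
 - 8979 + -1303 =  -10282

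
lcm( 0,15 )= 0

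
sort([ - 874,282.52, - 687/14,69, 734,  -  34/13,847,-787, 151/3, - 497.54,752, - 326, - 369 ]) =[  -  874,-787, - 497.54, - 369, - 326  ,  -  687/14,-34/13,151/3, 69,282.52,734,752,847]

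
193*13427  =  2591411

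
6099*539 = 3287361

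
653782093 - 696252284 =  - 42470191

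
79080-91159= - 12079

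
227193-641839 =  - 414646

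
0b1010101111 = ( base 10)687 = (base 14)371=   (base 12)493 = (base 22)195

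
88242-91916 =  - 3674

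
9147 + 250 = 9397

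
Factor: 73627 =17^1*61^1*71^1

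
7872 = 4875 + 2997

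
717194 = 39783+677411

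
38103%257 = 67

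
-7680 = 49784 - 57464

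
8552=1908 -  - 6644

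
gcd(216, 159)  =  3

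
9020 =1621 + 7399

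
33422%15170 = 3082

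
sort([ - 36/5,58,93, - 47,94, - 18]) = [ - 47 ,-18, - 36/5, 58 , 93,94]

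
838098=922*909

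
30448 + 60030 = 90478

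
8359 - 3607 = 4752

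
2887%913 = 148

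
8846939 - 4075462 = 4771477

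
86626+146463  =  233089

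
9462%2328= 150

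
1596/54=29 + 5/9 = 29.56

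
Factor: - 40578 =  - 2^1*3^1 * 6763^1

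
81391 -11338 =70053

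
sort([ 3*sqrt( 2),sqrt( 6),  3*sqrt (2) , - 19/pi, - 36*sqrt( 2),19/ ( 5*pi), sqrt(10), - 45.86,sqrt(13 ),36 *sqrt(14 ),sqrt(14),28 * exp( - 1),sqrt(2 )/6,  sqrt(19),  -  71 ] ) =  [ - 71, - 36*sqrt( 2), - 45.86,  -  19/pi, sqrt (2 )/6,19/( 5*pi), sqrt(6),sqrt( 10),sqrt ( 13), sqrt(14),  3*sqrt( 2 ),3*sqrt( 2),sqrt( 19), 28 * exp( - 1 ), 36*sqrt( 14) ]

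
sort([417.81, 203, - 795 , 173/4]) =[ - 795,  173/4,203, 417.81 ] 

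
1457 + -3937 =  - 2480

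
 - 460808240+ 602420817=141612577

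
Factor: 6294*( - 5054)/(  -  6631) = 1674204/349 = 2^2 * 3^1 * 7^1*19^1 * 349^ ( - 1)*1049^1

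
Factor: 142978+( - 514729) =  - 371751=- 3^1*29^1*4273^1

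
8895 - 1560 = 7335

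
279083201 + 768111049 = 1047194250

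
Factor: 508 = 2^2*127^1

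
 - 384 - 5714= - 6098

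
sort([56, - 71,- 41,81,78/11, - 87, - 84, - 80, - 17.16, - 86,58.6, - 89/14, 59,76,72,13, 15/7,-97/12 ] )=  [ - 87, - 86, - 84, -80, - 71, - 41 , - 17.16, - 97/12, - 89/14 , 15/7,78/11,13,56,58.6, 59, 72,76,81] 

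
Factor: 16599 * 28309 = 469901091  =  3^1*11^1*503^1*28309^1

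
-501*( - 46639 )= 23366139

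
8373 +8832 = 17205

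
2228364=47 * 47412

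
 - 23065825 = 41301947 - 64367772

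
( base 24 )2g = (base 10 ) 64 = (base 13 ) 4C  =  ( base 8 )100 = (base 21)31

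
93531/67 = 93531/67 = 1395.99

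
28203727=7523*3749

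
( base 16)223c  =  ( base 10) 8764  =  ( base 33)81j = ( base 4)2020330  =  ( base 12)50a4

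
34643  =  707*49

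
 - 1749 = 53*(- 33 ) 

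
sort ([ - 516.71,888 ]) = [ - 516.71,888 ] 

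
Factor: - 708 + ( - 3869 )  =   - 4577 = - 23^1 * 199^1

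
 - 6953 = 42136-49089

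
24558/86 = 285 + 24/43 = 285.56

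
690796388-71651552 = 619144836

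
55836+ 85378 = 141214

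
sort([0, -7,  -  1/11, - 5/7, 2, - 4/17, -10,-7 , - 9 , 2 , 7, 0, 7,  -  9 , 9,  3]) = [ - 10,-9, - 9 , - 7,  -  7,-5/7,-4/17,-1/11, 0, 0,  2,2, 3, 7,7, 9 ] 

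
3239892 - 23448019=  - 20208127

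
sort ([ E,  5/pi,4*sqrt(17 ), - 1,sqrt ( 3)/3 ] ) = [ - 1,sqrt( 3) /3,  5/pi,E,4 * sqrt( 17)]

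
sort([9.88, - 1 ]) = [ - 1,9.88]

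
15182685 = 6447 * 2355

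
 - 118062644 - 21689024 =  - 139751668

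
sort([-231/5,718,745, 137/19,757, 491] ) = [ - 231/5, 137/19, 491, 718,745, 757 ] 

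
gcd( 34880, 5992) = 8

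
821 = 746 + 75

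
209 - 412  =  -203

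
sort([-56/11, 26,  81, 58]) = [ - 56/11,26,  58,  81 ] 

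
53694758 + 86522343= 140217101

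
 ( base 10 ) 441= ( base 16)1B9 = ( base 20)121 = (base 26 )GP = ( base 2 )110111001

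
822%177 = 114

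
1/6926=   1/6926 = 0.00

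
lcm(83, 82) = 6806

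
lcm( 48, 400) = 1200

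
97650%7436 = 982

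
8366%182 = 176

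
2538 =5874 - 3336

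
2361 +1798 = 4159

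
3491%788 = 339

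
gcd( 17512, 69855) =1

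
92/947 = 92/947 = 0.10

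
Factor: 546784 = 2^5*7^1*2441^1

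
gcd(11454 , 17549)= 23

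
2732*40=109280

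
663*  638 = 422994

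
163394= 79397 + 83997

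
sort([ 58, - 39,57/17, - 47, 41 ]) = [ - 47, - 39,  57/17, 41,58] 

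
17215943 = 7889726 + 9326217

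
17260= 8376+8884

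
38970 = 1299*30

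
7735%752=215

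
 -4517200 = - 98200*46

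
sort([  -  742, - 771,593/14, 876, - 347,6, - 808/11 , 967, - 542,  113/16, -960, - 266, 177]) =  [ - 960, - 771,-742,-542,-347 ,-266, - 808/11,  6,113/16,593/14,177,876, 967]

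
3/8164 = 3/8164 = 0.00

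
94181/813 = 115 + 686/813 = 115.84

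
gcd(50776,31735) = 6347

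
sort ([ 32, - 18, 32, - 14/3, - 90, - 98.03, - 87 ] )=[-98.03 , - 90, - 87, - 18, - 14/3,  32, 32 ]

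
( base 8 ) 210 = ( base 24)5G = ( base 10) 136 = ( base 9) 161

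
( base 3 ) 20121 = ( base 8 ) 262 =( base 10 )178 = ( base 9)217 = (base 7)343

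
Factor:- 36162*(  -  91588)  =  3312005256 = 2^3  *  3^2*7^3*41^1*3271^1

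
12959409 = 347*37347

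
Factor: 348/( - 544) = -87/136 = -2^( - 3)*3^1 *17^( - 1 ) * 29^1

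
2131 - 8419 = - 6288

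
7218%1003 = 197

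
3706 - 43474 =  - 39768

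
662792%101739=52358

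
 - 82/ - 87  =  82/87= 0.94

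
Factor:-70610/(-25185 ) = 2^1 * 3^( - 1)*73^(-1)*307^1 = 614/219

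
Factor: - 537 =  - 3^1*179^1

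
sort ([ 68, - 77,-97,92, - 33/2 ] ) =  [ - 97,-77, - 33/2,68,  92]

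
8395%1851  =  991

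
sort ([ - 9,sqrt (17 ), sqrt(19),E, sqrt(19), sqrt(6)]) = [-9,sqrt( 6 ), E,  sqrt(17),  sqrt(19),sqrt ( 19) ] 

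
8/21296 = 1/2662 =0.00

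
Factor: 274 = 2^1*137^1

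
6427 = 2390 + 4037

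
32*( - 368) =  -  11776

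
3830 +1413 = 5243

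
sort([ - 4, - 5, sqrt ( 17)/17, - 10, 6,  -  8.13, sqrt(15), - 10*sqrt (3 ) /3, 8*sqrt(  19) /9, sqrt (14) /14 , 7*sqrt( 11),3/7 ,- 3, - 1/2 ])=[ - 10,- 8.13, - 10*sqrt( 3 )/3, - 5, - 4, - 3, - 1/2,sqrt( 17)/17,sqrt( 14 ) /14,3/7,  sqrt( 15 ), 8*sqrt (19 ) /9, 6, 7*sqrt( 11 )]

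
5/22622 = 5/22622= 0.00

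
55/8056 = 55/8056 = 0.01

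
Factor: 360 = 2^3*3^2*5^1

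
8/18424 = 1/2303 =0.00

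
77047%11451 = 8341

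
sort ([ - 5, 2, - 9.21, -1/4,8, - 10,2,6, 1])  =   [ - 10, - 9.21, - 5, - 1/4,1,2, 2, 6, 8 ] 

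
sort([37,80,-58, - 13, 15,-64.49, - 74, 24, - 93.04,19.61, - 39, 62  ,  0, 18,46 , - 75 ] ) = [ - 93.04, - 75, - 74, - 64.49,- 58, - 39, - 13, 0,  15, 18,19.61, 24,37,46,62, 80 ] 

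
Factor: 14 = 2^1*7^1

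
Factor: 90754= 2^1* 45377^1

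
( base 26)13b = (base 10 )765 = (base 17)2B0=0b1011111101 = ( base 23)1a6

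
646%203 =37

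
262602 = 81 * 3242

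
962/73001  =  26/1973 =0.01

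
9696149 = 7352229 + 2343920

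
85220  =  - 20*( - 4261 )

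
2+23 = 25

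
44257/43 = 44257/43 = 1029.23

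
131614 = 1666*79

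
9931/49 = 202 + 33/49 = 202.67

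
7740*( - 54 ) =  -  417960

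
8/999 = 8/999 = 0.01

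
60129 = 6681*9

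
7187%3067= 1053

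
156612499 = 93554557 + 63057942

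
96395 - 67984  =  28411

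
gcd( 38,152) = 38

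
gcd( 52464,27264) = 48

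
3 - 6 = -3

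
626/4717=626/4717  =  0.13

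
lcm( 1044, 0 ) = 0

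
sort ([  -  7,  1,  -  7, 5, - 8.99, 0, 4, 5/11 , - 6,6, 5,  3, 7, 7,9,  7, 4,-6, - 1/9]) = [ - 8.99, - 7, - 7,-6,-6, - 1/9, 0, 5/11, 1 , 3,4, 4, 5, 5,6,7, 7,7, 9]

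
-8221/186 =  - 45 + 149/186  =  - 44.20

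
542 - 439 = 103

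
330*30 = 9900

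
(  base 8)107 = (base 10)71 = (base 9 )78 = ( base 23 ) 32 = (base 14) 51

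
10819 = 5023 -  - 5796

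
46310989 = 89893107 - 43582118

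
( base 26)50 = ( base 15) 8A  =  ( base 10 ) 130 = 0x82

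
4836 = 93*52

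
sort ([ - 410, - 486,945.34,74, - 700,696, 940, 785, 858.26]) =[ -700, - 486, - 410, 74, 696, 785,858.26,940 , 945.34]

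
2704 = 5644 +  - 2940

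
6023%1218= 1151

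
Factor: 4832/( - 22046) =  - 16/73=-2^4*73^(  -  1)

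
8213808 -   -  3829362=12043170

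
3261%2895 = 366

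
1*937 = 937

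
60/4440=1/74= 0.01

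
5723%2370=983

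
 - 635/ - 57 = 635/57 = 11.14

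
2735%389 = 12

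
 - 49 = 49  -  98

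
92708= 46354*2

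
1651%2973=1651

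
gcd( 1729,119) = 7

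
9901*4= 39604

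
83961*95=7976295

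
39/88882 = 39/88882 = 0.00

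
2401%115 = 101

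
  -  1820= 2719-4539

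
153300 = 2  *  76650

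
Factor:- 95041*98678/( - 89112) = 4689227899/44556 = 2^( - 2) *3^(- 1)*47^(-1)*79^(-1)*101^1* 941^1*49339^1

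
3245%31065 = 3245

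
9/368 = 9/368=0.02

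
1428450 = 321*4450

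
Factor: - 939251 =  - 23^1*97^1*421^1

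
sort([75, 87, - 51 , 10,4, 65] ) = [ - 51,4,10 , 65,75,  87] 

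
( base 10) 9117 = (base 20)12FH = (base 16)239D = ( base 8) 21635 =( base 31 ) 9f3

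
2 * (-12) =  - 24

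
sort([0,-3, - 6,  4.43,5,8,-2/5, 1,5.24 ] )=[ - 6, - 3, - 2/5,  0,  1, 4.43, 5 , 5.24, 8]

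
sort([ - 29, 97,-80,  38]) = [ - 80,-29, 38, 97] 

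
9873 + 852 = 10725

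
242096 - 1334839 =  - 1092743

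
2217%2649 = 2217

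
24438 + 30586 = 55024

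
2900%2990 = 2900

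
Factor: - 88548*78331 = -2^2*3^1*11^1*47^1*157^1*7121^1=- 6936053388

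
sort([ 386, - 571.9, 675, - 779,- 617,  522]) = [ - 779 , - 617, - 571.9, 386,522,675 ]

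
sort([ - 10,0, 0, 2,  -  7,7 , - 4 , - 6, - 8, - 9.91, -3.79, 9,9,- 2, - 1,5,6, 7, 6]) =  [ - 10, - 9.91, - 8, - 7, - 6, - 4,-3.79, - 2  ,-1,  0, 0, 2, 5, 6, 6,  7,7,9, 9]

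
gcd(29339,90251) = 1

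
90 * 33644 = 3027960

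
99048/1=99048 = 99048.00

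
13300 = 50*266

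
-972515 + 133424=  - 839091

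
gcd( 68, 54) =2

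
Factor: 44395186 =2^1*11^1*2017963^1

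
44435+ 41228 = 85663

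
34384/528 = 2149/33=65.12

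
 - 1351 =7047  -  8398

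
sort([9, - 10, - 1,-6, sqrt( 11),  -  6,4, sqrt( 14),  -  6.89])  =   [ - 10, - 6.89, - 6, - 6, - 1, sqrt( 11 ),sqrt( 14 ),4,9]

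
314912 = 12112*26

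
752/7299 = 752/7299 = 0.10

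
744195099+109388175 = 853583274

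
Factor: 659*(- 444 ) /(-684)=3^( - 1) * 19^( - 1)*37^1*659^1 = 24383/57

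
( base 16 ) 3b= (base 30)1t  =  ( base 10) 59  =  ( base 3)2012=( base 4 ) 323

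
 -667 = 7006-7673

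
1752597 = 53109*33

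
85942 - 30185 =55757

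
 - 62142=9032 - 71174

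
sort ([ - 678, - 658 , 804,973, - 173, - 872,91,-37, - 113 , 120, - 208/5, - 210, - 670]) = [ - 872,-678, - 670, - 658, - 210 , - 173, - 113,-208/5,-37, 91,120, 804,  973 ] 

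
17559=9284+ 8275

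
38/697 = 38/697 = 0.05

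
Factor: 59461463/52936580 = 2^( - 2 )*5^( - 1 )*23^1*1283^( - 1)*1549^1*1669^1*2063^( - 1 ) 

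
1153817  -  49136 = 1104681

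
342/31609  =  342/31609 = 0.01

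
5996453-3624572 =2371881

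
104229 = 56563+47666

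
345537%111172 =12021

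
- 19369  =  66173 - 85542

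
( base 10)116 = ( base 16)74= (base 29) 40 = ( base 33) 3h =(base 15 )7B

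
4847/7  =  692 + 3/7 =692.43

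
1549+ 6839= 8388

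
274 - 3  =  271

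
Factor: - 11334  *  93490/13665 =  - 2^2*911^( - 1 )*1889^1*9349^1= - 70641044/911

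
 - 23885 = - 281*85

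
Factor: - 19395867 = -3^1 * 29^1 * 222941^1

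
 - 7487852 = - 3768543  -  3719309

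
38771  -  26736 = 12035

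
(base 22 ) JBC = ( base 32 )97a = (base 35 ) 7P0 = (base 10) 9450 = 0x24EA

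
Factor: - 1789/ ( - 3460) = 2^( - 2 )*5^( - 1)*173^(  -  1)* 1789^1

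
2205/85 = 25 +16/17 = 25.94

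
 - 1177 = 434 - 1611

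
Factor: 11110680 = 2^3*3^2*5^1*7^1*4409^1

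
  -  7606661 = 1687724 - 9294385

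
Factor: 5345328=2^4*3^1*193^1*577^1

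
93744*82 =7687008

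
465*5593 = 2600745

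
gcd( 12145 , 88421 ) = 1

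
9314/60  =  4657/30 = 155.23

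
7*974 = 6818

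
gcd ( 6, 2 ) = 2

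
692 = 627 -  - 65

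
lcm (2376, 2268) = 49896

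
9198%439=418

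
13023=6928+6095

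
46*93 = 4278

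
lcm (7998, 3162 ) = 135966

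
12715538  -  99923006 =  - 87207468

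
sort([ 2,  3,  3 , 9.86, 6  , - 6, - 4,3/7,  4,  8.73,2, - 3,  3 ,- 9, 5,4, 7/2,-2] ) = [ - 9, - 6, - 4, - 3, - 2  ,  3/7, 2,  2,  3, 3,  3,7/2,4, 4, 5,6, 8.73,  9.86 ] 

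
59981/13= 4613  +  12/13 = 4613.92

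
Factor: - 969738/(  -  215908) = 6297/1402 = 2^( - 1 )*3^1 * 701^(-1)*2099^1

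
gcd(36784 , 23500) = 4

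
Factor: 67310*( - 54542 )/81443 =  - 3671222020/81443 = - 2^2*5^1*23^(  -  1 )*53^1*127^1*3541^( - 1) * 27271^1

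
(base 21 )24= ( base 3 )1201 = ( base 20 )26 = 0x2e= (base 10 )46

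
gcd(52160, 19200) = 320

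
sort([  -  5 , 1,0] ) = [ - 5,  0,  1 ] 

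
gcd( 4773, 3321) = 3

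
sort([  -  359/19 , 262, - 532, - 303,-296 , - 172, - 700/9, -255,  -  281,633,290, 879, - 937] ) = [- 937, - 532, - 303, - 296, - 281, - 255 ,  -  172, - 700/9, - 359/19, 262,  290,633 , 879] 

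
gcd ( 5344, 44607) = 1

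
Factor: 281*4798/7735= 1348238/7735  =  2^1*5^(-1) *7^(  -  1 )*13^( -1)*17^( - 1)*281^1*2399^1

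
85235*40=3409400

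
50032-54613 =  - 4581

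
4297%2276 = 2021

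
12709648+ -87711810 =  - 75002162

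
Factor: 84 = 2^2*3^1*7^1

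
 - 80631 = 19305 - 99936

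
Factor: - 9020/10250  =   - 2^1*5^( - 2) * 11^1 = - 22/25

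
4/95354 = 2/47677= 0.00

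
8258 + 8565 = 16823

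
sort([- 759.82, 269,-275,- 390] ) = [ - 759.82, - 390 ,-275 , 269 ] 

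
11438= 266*43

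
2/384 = 1/192 =0.01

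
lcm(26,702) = 702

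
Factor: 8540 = 2^2*5^1*7^1*61^1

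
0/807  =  0 = 0.00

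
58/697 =58/697 = 0.08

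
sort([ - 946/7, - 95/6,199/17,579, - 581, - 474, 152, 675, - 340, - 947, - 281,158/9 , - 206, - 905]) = [-947  , - 905, - 581, - 474 , - 340, - 281, - 206,  -  946/7, - 95/6,  199/17, 158/9, 152,579,675]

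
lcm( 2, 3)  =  6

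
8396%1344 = 332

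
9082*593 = 5385626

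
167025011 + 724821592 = 891846603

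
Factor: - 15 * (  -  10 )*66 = 9900 = 2^2*3^2 * 5^2*11^1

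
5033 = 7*719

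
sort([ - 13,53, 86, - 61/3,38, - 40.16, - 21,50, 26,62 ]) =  [ - 40.16, - 21, - 61/3, - 13,26,38, 50, 53,62 , 86 ]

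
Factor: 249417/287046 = 2^( - 1 )*7^1*107^1 *431^(-1 )  =  749/862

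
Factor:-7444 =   -  2^2*1861^1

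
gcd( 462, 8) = 2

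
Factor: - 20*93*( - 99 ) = 2^2*3^3*5^1*11^1*31^1 = 184140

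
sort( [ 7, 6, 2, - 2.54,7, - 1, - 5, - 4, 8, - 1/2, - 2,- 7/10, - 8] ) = [  -  8, - 5, - 4, - 2.54,-2, - 1, - 7/10 , - 1/2,2, 6 , 7,  7, 8]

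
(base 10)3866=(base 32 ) 3oq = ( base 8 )7432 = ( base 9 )5265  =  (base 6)25522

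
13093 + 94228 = 107321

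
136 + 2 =138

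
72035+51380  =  123415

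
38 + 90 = 128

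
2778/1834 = 1 + 472/917  =  1.51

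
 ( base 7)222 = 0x72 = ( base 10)114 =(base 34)3c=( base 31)3l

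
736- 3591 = -2855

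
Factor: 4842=2^1*3^2*269^1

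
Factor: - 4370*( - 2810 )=12279700 = 2^2*5^2*19^1 * 23^1*281^1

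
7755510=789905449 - 782149939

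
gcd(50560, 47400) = 3160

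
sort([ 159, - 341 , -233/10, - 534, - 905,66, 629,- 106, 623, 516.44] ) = [ - 905,-534,-341, - 106 ,  -  233/10 , 66,159,516.44, 623, 629 ] 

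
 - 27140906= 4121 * ( - 6586 )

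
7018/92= 3509/46= 76.28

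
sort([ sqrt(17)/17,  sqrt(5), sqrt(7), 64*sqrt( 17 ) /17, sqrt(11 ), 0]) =[ 0 , sqrt( 17)/17,sqrt(5), sqrt ( 7 ), sqrt( 11 ) , 64*sqrt( 17) /17 ]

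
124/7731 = 124/7731 = 0.02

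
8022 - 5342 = 2680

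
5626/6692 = 2813/3346 = 0.84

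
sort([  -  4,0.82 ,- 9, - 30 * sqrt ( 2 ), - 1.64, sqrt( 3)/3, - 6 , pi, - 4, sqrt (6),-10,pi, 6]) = [ - 30 * sqrt( 2), - 10, - 9,  -  6 ,  -  4, - 4, - 1.64, sqrt( 3)/3,0.82, sqrt( 6),pi, pi, 6]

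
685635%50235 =32580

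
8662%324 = 238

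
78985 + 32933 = 111918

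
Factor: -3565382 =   -  2^1*1129^1*1579^1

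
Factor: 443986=2^1*73^1*3041^1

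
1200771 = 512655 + 688116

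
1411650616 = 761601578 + 650049038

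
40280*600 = 24168000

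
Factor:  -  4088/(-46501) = 2^3*7^ ( - 1)*13^( - 1) = 8/91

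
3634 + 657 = 4291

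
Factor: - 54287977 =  - 41^1 * 1324097^1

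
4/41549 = 4/41549 = 0.00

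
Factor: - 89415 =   -  3^2*5^1 * 1987^1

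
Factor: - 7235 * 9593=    - 5^1 * 53^1*181^1* 1447^1= - 69405355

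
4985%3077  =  1908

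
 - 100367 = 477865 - 578232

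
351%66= 21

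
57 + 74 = 131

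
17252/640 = 26+153/160 = 26.96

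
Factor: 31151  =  31151^1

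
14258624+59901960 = 74160584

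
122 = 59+63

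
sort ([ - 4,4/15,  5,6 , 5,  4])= [ - 4,4/15,4,5,5 , 6 ]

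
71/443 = 71/443 = 0.16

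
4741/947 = 5 +6/947 = 5.01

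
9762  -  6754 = 3008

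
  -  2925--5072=2147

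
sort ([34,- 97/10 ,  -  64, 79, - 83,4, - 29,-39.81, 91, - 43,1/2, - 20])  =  [ - 83,-64,-43,-39.81, - 29, - 20, - 97/10, 1/2, 4,34 , 79, 91]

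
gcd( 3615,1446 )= 723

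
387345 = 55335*7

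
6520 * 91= 593320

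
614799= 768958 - 154159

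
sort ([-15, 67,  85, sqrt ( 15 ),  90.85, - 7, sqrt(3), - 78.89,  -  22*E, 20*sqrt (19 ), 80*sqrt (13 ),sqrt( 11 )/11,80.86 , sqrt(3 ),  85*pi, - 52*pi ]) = [ - 52  *pi, - 78.89, - 22 * E,-15,-7, sqrt(11 )/11, sqrt(3 ), sqrt ( 3 ), sqrt( 15 ), 67, 80.86,85, 20  *sqrt( 19),  90.85,85*pi, 80*sqrt ( 13 ) ] 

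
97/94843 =97/94843  =  0.00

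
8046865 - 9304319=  - 1257454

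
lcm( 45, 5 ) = 45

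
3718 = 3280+438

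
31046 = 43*722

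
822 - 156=666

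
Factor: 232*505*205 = 24017800= 2^3*5^2* 29^1*41^1 * 101^1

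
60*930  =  55800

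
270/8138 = 135/4069 = 0.03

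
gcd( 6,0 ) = 6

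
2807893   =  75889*37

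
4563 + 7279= 11842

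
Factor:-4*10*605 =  - 2^3*5^2*11^2=- 24200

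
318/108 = 2 + 17/18 = 2.94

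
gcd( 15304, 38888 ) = 8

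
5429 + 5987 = 11416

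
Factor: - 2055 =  - 3^1*5^1 * 137^1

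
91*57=5187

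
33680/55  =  612 + 4/11 = 612.36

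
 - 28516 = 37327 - 65843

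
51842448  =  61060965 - 9218517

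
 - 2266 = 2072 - 4338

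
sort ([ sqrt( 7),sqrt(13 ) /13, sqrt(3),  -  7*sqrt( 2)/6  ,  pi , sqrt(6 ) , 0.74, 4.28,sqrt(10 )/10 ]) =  [  -  7*sqrt(2)/6,sqrt(13)/13,sqrt(10)/10 , 0.74,sqrt( 3) , sqrt ( 6 ),sqrt(7 ),pi,4.28 ]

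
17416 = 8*2177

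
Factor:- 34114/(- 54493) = 2^1*37^1*461^1*54493^( - 1)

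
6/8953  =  6/8953 =0.00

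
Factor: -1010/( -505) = 2^1 = 2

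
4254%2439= 1815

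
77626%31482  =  14662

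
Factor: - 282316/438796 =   -  433/673 = - 433^1* 673^( - 1 )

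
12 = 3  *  4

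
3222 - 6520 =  - 3298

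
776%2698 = 776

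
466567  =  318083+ 148484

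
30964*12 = 371568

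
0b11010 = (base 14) 1C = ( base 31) q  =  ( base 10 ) 26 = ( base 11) 24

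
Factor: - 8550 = - 2^1*3^2*5^2*19^1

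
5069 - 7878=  - 2809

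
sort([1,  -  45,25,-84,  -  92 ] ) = [- 92,-84, - 45,1,25]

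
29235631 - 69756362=-40520731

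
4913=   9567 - 4654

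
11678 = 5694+5984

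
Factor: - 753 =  - 3^1*251^1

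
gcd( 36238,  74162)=2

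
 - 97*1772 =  - 171884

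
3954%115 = 44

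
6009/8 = 751+1/8   =  751.12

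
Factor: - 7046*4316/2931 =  - 2^3*3^(-1 )*13^2*83^1*271^1*977^( - 1 ) = - 30410536/2931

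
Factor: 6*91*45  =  24570= 2^1*3^3 *5^1 * 7^1*13^1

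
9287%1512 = 215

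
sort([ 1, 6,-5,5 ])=[ - 5, 1,  5,6]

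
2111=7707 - 5596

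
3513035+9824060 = 13337095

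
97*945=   91665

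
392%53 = 21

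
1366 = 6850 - 5484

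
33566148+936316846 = 969882994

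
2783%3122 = 2783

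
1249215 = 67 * 18645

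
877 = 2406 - 1529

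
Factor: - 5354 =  - 2^1*2677^1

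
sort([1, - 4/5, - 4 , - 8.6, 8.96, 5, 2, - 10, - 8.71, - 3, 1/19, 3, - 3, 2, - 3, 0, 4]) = [ - 10,  -  8.71, - 8.6, - 4, - 3, - 3, -3, - 4/5, 0, 1/19,1,2, 2,3, 4, 5,8.96] 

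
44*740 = 32560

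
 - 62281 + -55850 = -118131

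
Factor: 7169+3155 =2^2* 29^1*89^1  =  10324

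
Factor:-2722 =-2^1*1361^1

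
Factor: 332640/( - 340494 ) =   -  720/737 = - 2^4* 3^2 * 5^1*11^( - 1 )*67^( - 1 ) 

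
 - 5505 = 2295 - 7800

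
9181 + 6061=15242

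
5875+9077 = 14952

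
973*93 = 90489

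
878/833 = 1 + 45/833 = 1.05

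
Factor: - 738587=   -  19^1 * 38873^1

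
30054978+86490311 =116545289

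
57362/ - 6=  - 9561 + 2/3 = - 9560.33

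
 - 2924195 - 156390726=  - 159314921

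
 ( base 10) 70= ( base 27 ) 2g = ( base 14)50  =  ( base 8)106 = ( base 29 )2c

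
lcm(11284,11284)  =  11284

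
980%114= 68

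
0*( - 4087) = 0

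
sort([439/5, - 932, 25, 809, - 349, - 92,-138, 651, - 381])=[-932, - 381,  -  349, - 138, - 92, 25,439/5, 651,809]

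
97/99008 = 97/99008 = 0.00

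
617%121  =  12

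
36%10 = 6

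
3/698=3/698= 0.00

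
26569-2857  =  23712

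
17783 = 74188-56405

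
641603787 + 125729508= 767333295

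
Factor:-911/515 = -5^( - 1 )*103^(-1 ) * 911^1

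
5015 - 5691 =-676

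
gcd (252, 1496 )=4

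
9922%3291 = 49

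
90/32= 2 + 13/16= 2.81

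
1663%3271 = 1663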